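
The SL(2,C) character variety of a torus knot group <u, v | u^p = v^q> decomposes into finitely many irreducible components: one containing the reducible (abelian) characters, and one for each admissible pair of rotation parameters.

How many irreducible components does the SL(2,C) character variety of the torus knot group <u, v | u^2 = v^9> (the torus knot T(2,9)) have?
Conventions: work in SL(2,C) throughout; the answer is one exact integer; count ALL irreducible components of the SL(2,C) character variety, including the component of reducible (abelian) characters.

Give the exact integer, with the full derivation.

Gamma = < u, v | u^2 = v^9 > (torus knot T(2,9)); the central element u^2 = v^9 acts as +I or -I in any irreducible SL(2,C) representation.
So on each irreducible component the traces are pinned: tr(u) = 2*cos(pi*alpha/2) with 1 <= alpha <= 1, tr(v) = 2*cos(pi*beta/9) with 1 <= beta <= 8.
The two central values (-1)^alpha I and (-1)^beta I must be the same matrix, so alpha and beta share a parity.
count pairs: odd alpha (1 choices) x odd beta (4), plus even alpha (0) x even beta (4): 1*4 + 0*4 = 4.
components with irreducible characters: 4; plus the single component of reducible (abelian) characters: total 5.

5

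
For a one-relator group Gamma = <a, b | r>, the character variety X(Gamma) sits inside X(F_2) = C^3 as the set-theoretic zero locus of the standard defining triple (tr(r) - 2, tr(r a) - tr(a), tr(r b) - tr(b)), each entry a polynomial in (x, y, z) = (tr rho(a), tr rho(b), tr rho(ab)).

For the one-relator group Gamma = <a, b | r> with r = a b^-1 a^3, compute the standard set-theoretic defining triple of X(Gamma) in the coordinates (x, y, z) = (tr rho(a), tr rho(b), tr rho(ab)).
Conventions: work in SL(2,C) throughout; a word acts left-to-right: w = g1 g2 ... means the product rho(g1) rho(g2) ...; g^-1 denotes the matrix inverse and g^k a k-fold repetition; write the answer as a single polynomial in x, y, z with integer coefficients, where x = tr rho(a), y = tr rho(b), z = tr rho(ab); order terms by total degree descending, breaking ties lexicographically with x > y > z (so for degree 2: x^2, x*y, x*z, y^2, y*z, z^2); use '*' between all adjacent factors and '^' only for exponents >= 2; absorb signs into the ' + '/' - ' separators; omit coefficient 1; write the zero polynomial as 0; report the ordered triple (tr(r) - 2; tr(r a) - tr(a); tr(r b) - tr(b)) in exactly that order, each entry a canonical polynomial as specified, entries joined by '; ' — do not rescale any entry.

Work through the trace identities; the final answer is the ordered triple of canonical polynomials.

x^4*y - x^3*z - 3*x^2*y + 2*x*z + y - 2; x^5*y - x^4*z - 4*x^3*y + 3*x^2*z + 3*x*y - x - z; x^3*y*z - x^2*y^2 - x^2*z^2 - x*y*z + x^2 + y^2 + z^2 - y - 2

trace(a^2) = trace(a)*trace(a) - trace(1)  (reduce the a square) = x^2 - 2
and trace(a^3) = trace(a)*trace(a^2) - trace(a)  (reduce the a square) = x^3 - 3*x
trace(a^4) = trace(a)*trace(a^3) - trace(a^2)  (reduce the a square) = x^4 - 4*x^2 + 2
trace(b a^2) = trace(a)*trace(b a) - trace(b)  (reduce the a square) = x*z - y
trace(a b a^2) = trace(a)*trace(b a^2) - trace(b a)  (reduce the a square) = x^2*z - x*y - z
and trace(a^4 b) = trace(a)*trace(a b a^2) - trace(a b a)  (reduce the a square) = x^3*z - x^2*y - 2*x*z + y
next, trace(a b^-1 a^3) = trace(a^4)*trace(b) - trace(a^4 b)  (eliminate b^-1) = x^4*y - x^3*z - 3*x^2*y + 2*x*z + y
trace(a^5) = trace(a)*trace(a^4) - trace(a^3) = x^5 - 5*x^3 + 5*x
next, trace(a^5 b) = trace(a)*trace(b a^4) - trace(b a^3) = x^4*z - x^3*y - 3*x^2*z + 2*x*y + z
trace(a b^-1 a^4) = trace(a^5)*trace(b) - trace(a^5 b) = x^5*y - x^4*z - 4*x^3*y + 3*x^2*z + 3*x*y - z
trace(b a b a) = trace(b a)*trace(b a) - trace(1)  (split on b) = z^2 - 2
trace(b a b) = trace(b)*trace(a b) - trace(a)  (reduce the b square) = y*z - x
and trace(b a b a^2) = trace(a)*trace(b a b a) - trace(b a b)  (reduce the a square) = x*z^2 - y*z - x
trace(a^3 b a b) = trace(a)*trace(b a b a^2) - trace(b a b a)  (reduce the a square) = x^2*z^2 - x*y*z - x^2 - z^2 + 2
next, trace(a b^-1 a^3 b) = trace(a^3 b a)*trace(b) - trace(a^3 b a b)  (eliminate b^-1) = x^3*y*z - x^2*y^2 - x^2*z^2 - x*y*z + x^2 + y^2 + z^2 - 2
assemble the triple (trace(r) - 2; trace(r a) - x; trace(r b) - y)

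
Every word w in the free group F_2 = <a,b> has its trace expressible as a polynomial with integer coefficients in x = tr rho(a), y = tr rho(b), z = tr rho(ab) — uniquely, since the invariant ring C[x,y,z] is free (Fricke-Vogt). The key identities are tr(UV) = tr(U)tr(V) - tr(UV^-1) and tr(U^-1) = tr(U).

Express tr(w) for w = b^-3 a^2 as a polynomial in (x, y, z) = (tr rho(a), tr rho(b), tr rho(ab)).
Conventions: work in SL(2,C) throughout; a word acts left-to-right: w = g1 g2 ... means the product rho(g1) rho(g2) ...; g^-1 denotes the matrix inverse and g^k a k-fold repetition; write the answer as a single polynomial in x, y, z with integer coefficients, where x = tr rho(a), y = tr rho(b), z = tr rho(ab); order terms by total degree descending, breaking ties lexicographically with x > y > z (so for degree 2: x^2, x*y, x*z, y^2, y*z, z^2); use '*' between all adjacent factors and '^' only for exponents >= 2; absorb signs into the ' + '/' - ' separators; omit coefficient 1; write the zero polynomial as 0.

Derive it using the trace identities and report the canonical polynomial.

trace(a^2) = trace(a)*trace(a) - trace(1)   [square of a] = x^2 - 2
trace(a^2 b) = trace(a)*trace(b a) - trace(b)   [square of a] = x*z - y
trace(a^2 b^-1) = trace(a^2)*trace(b) - trace(a^2 b)   [inverse elimination on b] = x^2*y - x*z - y
trace(b^-2 a^2) = trace(a^2 b^-1)*trace(b) - trace(a^2)   [inverse elimination on b] = x^2*y^2 - x*y*z - x^2 - y^2 + 2
trace(b^-3 a^2) = trace(b^-2 a^2)*trace(b) - trace(b^-2 a^2 b)   [inverse elimination on b] = x^2*y^3 - x*y^2*z - 2*x^2*y - y^3 + x*z + 3*y

x^2*y^3 - x*y^2*z - 2*x^2*y - y^3 + x*z + 3*y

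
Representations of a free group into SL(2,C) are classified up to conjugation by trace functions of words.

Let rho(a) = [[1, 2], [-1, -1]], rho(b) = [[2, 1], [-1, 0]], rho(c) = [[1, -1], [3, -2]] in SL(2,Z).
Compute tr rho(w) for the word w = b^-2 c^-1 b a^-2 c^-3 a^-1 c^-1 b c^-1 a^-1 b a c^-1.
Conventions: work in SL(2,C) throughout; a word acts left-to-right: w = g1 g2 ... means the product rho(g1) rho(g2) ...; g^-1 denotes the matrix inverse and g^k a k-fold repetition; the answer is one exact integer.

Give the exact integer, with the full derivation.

rho(b^-1) = [[0, -1], [1, 2]]
... * rho(b^-1) = [[0, -1], [1, 2]]  ->  [[-1, -2], [2, 3]]
... * rho(c^-1) = [[-2, 1], [-3, 1]]  ->  [[8, -3], [-13, 5]]
... * rho(b) = [[2, 1], [-1, 0]]  ->  [[19, 8], [-31, -13]]
... * rho(a^-1) = [[-1, -2], [1, 1]]  ->  [[-11, -30], [18, 49]]
... * rho(a^-1) = [[-1, -2], [1, 1]]  ->  [[-19, -8], [31, 13]]
... * rho(c^-1) = [[-2, 1], [-3, 1]]  ->  [[62, -27], [-101, 44]]
... * rho(c^-1) = [[-2, 1], [-3, 1]]  ->  [[-43, 35], [70, -57]]
... * rho(c^-1) = [[-2, 1], [-3, 1]]  ->  [[-19, -8], [31, 13]]
... * rho(a^-1) = [[-1, -2], [1, 1]]  ->  [[11, 30], [-18, -49]]
... * rho(c^-1) = [[-2, 1], [-3, 1]]  ->  [[-112, 41], [183, -67]]
... * rho(b) = [[2, 1], [-1, 0]]  ->  [[-265, -112], [433, 183]]
... * rho(c^-1) = [[-2, 1], [-3, 1]]  ->  [[866, -377], [-1415, 616]]
... * rho(a^-1) = [[-1, -2], [1, 1]]  ->  [[-1243, -2109], [2031, 3446]]
... * rho(b) = [[2, 1], [-1, 0]]  ->  [[-377, -1243], [616, 2031]]
... * rho(a) = [[1, 2], [-1, -1]]  ->  [[866, 489], [-1415, -799]]
... * rho(c^-1) = [[-2, 1], [-3, 1]]  ->  [[-3199, 1355], [5227, -2214]]
tr = -3199 + -2214 = -5413

-5413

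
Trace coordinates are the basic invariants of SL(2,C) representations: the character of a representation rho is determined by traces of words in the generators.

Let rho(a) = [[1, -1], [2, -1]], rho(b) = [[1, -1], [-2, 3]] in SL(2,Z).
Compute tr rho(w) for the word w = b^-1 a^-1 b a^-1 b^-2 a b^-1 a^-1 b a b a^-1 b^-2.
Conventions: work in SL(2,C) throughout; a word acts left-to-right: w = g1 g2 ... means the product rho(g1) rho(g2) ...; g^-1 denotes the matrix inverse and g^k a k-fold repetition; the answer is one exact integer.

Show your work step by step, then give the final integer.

-65972

rho(b^-1) = [[3, 1], [2, 1]]
... * rho(a^-1) = [[-1, 1], [-2, 1]]  ->  [[-5, 4], [-4, 3]]
... * rho(b) = [[1, -1], [-2, 3]]  ->  [[-13, 17], [-10, 13]]
... * rho(a^-1) = [[-1, 1], [-2, 1]]  ->  [[-21, 4], [-16, 3]]
... * rho(b^-1) = [[3, 1], [2, 1]]  ->  [[-55, -17], [-42, -13]]
... * rho(b^-1) = [[3, 1], [2, 1]]  ->  [[-199, -72], [-152, -55]]
... * rho(a) = [[1, -1], [2, -1]]  ->  [[-343, 271], [-262, 207]]
... * rho(b^-1) = [[3, 1], [2, 1]]  ->  [[-487, -72], [-372, -55]]
... * rho(a^-1) = [[-1, 1], [-2, 1]]  ->  [[631, -559], [482, -427]]
... * rho(b) = [[1, -1], [-2, 3]]  ->  [[1749, -2308], [1336, -1763]]
... * rho(a) = [[1, -1], [2, -1]]  ->  [[-2867, 559], [-2190, 427]]
... * rho(b) = [[1, -1], [-2, 3]]  ->  [[-3985, 4544], [-3044, 3471]]
... * rho(a^-1) = [[-1, 1], [-2, 1]]  ->  [[-5103, 559], [-3898, 427]]
... * rho(b^-1) = [[3, 1], [2, 1]]  ->  [[-14191, -4544], [-10840, -3471]]
... * rho(b^-1) = [[3, 1], [2, 1]]  ->  [[-51661, -18735], [-39462, -14311]]
tr = -51661 + -14311 = -65972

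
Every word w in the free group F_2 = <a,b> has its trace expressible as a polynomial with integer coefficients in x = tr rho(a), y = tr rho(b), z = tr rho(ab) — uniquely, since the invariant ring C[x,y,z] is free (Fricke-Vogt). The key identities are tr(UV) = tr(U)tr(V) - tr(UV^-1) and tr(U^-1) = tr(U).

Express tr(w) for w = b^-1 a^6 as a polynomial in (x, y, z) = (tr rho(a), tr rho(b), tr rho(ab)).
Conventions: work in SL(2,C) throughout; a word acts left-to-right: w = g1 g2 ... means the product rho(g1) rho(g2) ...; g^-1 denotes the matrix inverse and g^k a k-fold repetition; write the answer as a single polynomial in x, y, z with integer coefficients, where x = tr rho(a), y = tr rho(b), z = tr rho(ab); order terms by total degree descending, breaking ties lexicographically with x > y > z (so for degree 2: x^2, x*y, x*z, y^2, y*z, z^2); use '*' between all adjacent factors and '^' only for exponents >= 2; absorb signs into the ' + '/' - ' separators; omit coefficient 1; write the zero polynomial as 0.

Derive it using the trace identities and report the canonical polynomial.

use: trace(a^2) = trace(a) * trace(a) - trace(1) = x^2 - 2
trace(a^3) = trace(a) * trace(a^2) - trace(a) = x^3 - 3*x
apply: trace(a^4) = trace(a) * trace(a^3) - trace(a^2) = x^4 - 4*x^2 + 2
trace(a^5) = trace(a) * trace(a^4) - trace(a^3) = x^5 - 5*x^3 + 5*x
apply: trace(a^6) = trace(a) * trace(a^5) - trace(a^4) = x^6 - 6*x^4 + 9*x^2 - 2
apply: trace(a b a) = trace(a) * trace(b a) - trace(b) = x*z - y
trace(a b a^2) = trace(a) * trace(a b a) - trace(a b) = x^2*z - x*y - z
trace(a b a^3) = trace(a) * trace(a b a^2) - trace(a b a) = x^3*z - x^2*y - 2*x*z + y
trace(a^3 b a^2) = trace(a) * trace(a b a^3) - trace(a b a^2) = x^4*z - x^3*y - 3*x^2*z + 2*x*y + z
use: trace(a^6 b) = trace(a) * trace(a^3 b a^2) - trace(a^3 b a) = x^5*z - x^4*y - 4*x^3*z + 3*x^2*y + 3*x*z - y
trace(b^-1 a^6) = trace(a^6) * trace(b) - trace(a^6 b) = x^6*y - x^5*z - 5*x^4*y + 4*x^3*z + 6*x^2*y - 3*x*z - y

x^6*y - x^5*z - 5*x^4*y + 4*x^3*z + 6*x^2*y - 3*x*z - y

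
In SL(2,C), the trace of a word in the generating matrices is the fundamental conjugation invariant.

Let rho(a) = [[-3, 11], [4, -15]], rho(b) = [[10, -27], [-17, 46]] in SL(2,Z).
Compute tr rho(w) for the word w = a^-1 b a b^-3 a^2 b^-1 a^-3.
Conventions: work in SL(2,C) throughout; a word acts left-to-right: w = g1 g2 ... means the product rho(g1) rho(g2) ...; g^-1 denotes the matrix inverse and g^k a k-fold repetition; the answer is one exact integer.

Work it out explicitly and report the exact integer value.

rho(a^-1) = [[-15, -11], [-4, -3]]
... * rho(b) = [[10, -27], [-17, 46]]  ->  [[37, -101], [11, -30]]
... * rho(a) = [[-3, 11], [4, -15]]  ->  [[-515, 1922], [-153, 571]]
... * rho(b^-1) = [[46, 27], [17, 10]]  ->  [[8984, 5315], [2669, 1579]]
... * rho(b^-1) = [[46, 27], [17, 10]]  ->  [[503619, 295718], [149617, 87853]]
... * rho(b^-1) = [[46, 27], [17, 10]]  ->  [[28193680, 16554893], [8375883, 4918189]]
... * rho(a) = [[-3, 11], [4, -15]]  ->  [[-18361468, 61807085], [-5454893, 18361878]]
... * rho(a) = [[-3, 11], [4, -15]]  ->  [[302312744, -1129082423], [89812191, -335431993]]
... * rho(b^-1) = [[46, 27], [17, 10]]  ->  [[-5288014967, -3128380142], [-1570983095, -929390773]]
... * rho(a^-1) = [[-15, -11], [-4, -3]]  ->  [[91833745073, 67553305063], [27282309517, 20068986364]]
... * rho(a^-1) = [[-15, -11], [-4, -3]]  ->  [[-1647719396347, -1212831110992], [-489510588211, -360312363779]]
... * rho(a^-1) = [[-15, -11], [-4, -3]]  ->  [[29567115389173, 21763406692793], [8783908278281, 6465553561658]]
tr = 29567115389173 + 6465553561658 = 36032668950831

36032668950831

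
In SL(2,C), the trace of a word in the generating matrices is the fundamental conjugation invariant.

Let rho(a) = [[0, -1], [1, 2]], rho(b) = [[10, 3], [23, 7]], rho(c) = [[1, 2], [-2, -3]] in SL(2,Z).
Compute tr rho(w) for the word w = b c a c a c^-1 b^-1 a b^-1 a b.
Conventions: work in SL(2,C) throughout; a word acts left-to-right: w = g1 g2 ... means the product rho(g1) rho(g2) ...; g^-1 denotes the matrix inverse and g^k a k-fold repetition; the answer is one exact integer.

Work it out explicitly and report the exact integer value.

1441523

rho(b) = [[10, 3], [23, 7]]
... * rho(c) = [[1, 2], [-2, -3]]  ->  [[4, 11], [9, 25]]
... * rho(a) = [[0, -1], [1, 2]]  ->  [[11, 18], [25, 41]]
... * rho(c) = [[1, 2], [-2, -3]]  ->  [[-25, -32], [-57, -73]]
... * rho(a) = [[0, -1], [1, 2]]  ->  [[-32, -39], [-73, -89]]
... * rho(c^-1) = [[-3, -2], [2, 1]]  ->  [[18, 25], [41, 57]]
... * rho(b^-1) = [[7, -3], [-23, 10]]  ->  [[-449, 196], [-1024, 447]]
... * rho(a) = [[0, -1], [1, 2]]  ->  [[196, 841], [447, 1918]]
... * rho(b^-1) = [[7, -3], [-23, 10]]  ->  [[-17971, 7822], [-40985, 17839]]
... * rho(a) = [[0, -1], [1, 2]]  ->  [[7822, 33615], [17839, 76663]]
... * rho(b) = [[10, 3], [23, 7]]  ->  [[851365, 258771], [1941639, 590158]]
tr = 851365 + 590158 = 1441523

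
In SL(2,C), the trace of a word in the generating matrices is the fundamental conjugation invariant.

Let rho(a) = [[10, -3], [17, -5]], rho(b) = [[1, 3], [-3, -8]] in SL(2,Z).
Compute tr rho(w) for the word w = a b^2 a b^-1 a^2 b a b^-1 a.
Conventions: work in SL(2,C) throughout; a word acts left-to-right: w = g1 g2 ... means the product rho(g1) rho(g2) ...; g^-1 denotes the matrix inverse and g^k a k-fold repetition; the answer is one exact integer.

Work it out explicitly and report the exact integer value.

-45064366243

rho(a) = [[10, -3], [17, -5]]
... * rho(b) = [[1, 3], [-3, -8]]  ->  [[19, 54], [32, 91]]
... * rho(b) = [[1, 3], [-3, -8]]  ->  [[-143, -375], [-241, -632]]
... * rho(a) = [[10, -3], [17, -5]]  ->  [[-7805, 2304], [-13154, 3883]]
... * rho(b^-1) = [[-8, -3], [3, 1]]  ->  [[69352, 25719], [116881, 43345]]
... * rho(a) = [[10, -3], [17, -5]]  ->  [[1130743, -336651], [1905675, -567368]]
... * rho(a) = [[10, -3], [17, -5]]  ->  [[5584363, -1708974], [9411494, -2880185]]
... * rho(b) = [[1, 3], [-3, -8]]  ->  [[10711285, 30424881], [18052049, 51275962]]
... * rho(a) = [[10, -3], [17, -5]]  ->  [[624335827, -184258260], [1052211844, -310535957]]
... * rho(b^-1) = [[-8, -3], [3, 1]]  ->  [[-5547461396, -2057265741], [-9349302623, -3467171489]]
... * rho(a) = [[10, -3], [17, -5]]  ->  [[-90448131557, 26928712893], [-152434941543, 45383765314]]
tr = -90448131557 + 45383765314 = -45064366243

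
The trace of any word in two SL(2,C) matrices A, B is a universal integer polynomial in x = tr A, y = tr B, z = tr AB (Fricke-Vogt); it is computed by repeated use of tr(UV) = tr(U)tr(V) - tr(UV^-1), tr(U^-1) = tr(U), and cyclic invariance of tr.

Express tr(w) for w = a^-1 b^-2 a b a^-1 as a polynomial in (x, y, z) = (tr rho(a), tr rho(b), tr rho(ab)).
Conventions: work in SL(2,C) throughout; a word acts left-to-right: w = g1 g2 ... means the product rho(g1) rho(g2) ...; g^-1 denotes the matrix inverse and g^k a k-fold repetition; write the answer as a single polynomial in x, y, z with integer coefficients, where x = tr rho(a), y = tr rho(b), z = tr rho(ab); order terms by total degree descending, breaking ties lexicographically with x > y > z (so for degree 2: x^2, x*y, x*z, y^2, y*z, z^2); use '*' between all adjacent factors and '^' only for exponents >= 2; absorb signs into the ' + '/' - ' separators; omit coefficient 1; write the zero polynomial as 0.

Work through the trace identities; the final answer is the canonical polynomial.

-x^2*y^2*z + x^3*y + x*y^3 + x*y*z^2 - 4*x*y + z

tr(b a^-1) = tr(b)*tr(a) - tr(b a)  (eliminate a^-1) = x*y - z
reduce: tr(b a b) = tr(b)*tr(a b) - tr(a)  (reduce the b square) = y*z - x
tr(b a b a) = tr(a b)*tr(a b) - tr(1)  (split on a) = z^2 - 2
reduce: tr(a^-1 b a b) = tr(b a b)*tr(a) - tr(b a b a)  (eliminate a^-1) = x*y*z - x^2 - z^2 + 2
reduce: tr(a b a^-2 b) = tr(a^-1 b a b)*tr(a) - tr(a^-1 b a b a)  (eliminate a^-1) = x^2*y*z - x^3 - x*z^2 - y*z + 3*x
tr(b^-1 a b a^-2) = tr(a b a^-2)*tr(b) - tr(a b a^-2 b)  (eliminate b^-1) = -x^2*y*z + x^3 + x*y^2 + x*z^2 - 3*x
so tr(a^-1 b^-2 a b a^-1) = tr(b^-1 a b a^-2)*tr(b) - tr(b^-1 a b a^-2 b)  (eliminate b^-1) = -x^2*y^2*z + x^3*y + x*y^3 + x*y*z^2 - 4*x*y + z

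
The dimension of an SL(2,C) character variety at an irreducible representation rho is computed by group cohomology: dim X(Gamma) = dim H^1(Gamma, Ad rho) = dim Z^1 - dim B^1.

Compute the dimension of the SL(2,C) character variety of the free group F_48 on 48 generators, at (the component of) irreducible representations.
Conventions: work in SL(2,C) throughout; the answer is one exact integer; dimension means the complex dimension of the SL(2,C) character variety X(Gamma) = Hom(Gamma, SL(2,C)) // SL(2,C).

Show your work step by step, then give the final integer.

141

The free group F_48: 48 generators, no relators.
A cocycle picks one sl_2 vector per generator freely, giving dim Z^1 = 3*48 = 144.
Irreducibility makes the coboundary map sl_2 -> Z^1 injective (trivial centralizer), so dim B^1 = 3.
dim H^1 = 144 - 3 = 141, which is dim X.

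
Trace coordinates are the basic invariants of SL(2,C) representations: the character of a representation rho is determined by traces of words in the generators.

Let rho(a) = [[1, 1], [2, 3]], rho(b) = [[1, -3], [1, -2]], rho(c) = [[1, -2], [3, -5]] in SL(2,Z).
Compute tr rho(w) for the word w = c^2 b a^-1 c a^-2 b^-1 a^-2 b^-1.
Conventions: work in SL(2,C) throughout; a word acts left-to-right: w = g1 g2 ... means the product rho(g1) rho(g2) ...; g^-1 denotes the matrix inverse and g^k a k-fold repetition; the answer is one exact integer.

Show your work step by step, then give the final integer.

-1515

rho(c) = [[1, -2], [3, -5]]
... * rho(c) = [[1, -2], [3, -5]]  ->  [[-5, 8], [-12, 19]]
... * rho(b) = [[1, -3], [1, -2]]  ->  [[3, -1], [7, -2]]
... * rho(a^-1) = [[3, -1], [-2, 1]]  ->  [[11, -4], [25, -9]]
... * rho(c) = [[1, -2], [3, -5]]  ->  [[-1, -2], [-2, -5]]
... * rho(a^-1) = [[3, -1], [-2, 1]]  ->  [[1, -1], [4, -3]]
... * rho(a^-1) = [[3, -1], [-2, 1]]  ->  [[5, -2], [18, -7]]
... * rho(b^-1) = [[-2, 3], [-1, 1]]  ->  [[-8, 13], [-29, 47]]
... * rho(a^-1) = [[3, -1], [-2, 1]]  ->  [[-50, 21], [-181, 76]]
... * rho(a^-1) = [[3, -1], [-2, 1]]  ->  [[-192, 71], [-695, 257]]
... * rho(b^-1) = [[-2, 3], [-1, 1]]  ->  [[313, -505], [1133, -1828]]
tr = 313 + -1828 = -1515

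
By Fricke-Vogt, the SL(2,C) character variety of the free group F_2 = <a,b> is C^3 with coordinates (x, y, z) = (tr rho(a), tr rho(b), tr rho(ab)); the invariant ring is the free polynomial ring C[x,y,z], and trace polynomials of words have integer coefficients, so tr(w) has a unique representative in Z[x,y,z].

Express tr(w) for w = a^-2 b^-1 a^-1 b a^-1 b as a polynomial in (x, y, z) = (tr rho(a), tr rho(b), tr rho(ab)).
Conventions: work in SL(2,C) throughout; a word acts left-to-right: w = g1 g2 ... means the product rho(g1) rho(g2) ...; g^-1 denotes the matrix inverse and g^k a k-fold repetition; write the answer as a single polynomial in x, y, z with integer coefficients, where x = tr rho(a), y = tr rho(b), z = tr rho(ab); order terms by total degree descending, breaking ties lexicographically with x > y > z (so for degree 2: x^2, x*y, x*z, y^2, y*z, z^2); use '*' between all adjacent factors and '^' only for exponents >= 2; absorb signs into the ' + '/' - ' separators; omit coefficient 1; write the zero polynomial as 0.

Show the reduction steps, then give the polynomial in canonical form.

x^3*y^2*z - x^2*y^3 - 2*x^2*y*z^2 + x*y^2*z + x*z^3 + x^2*y - 2*x*z + y

trace(b a^-1) = trace(b) * trace(a) - trace(b a) = x*y - z
trace(a^2 b) = trace(a) * trace(b a) - trace(b) = x*z - y
trace(a^2) = trace(a) * trace(a) - trace(1) = x^2 - 2
trace(a b^2 a) = trace(b) * trace(a^2 b) - trace(a^2) = x*y*z - x^2 - y^2 + 2
trace(a b a b) = trace(a b) * trace(a b) - trace(1)   [split at repeated a] = z^2 - 2
trace(a b^2 a b) = trace(b) * trace(a b a b) - trace(a b a) = y*z^2 - x*z - y
trace(b^-1 a b^2 a) = trace(a b^2 a) * trace(b) - trace(a b^2 a b) = x*y^2*z - x^2*y - y^3 - y*z^2 + x*z + 3*y
trace(b^2 a^-1 b^-1 a) = trace(b^-1 a b^2) * trace(a) - trace(b^-1 a b^2 a) = -x*y^2*z + x^2*y + y^3 + y*z^2 - 3*y
trace(b a^-1 b^-1 a^-1 b) = trace(b^2 a^-1 b^-1) * trace(a) - trace(b^2 a^-1 b^-1 a) = x*y^2*z - y^3 - y*z^2 - x*z + 3*y
trace(b a b) = trace(b) * trace(a b) - trace(a) = y*z - x
trace(a^-1 b a b) = trace(b a b) * trace(a) - trace(b a b a) = x*y*z - x^2 - z^2 + 2
trace(a^-1 b a b a^-1) = trace(a^-1 b a b) * trace(a) - trace(a^-1 b a b a) = x^2*y*z - x^3 - x*z^2 - y*z + 3*x
trace(b a b^2) = trace(b) * trace(b a b) - trace(b a) = y^2*z - x*y - z
trace(b a^-1 b a b) = trace(b a b^2) * trace(a) - trace(b a b^2 a) = x*y^2*z - x^2*y - y*z^2 + y
trace(b a b a b a) = trace(b a b a) * trace(b a) - trace(a b)   [split at repeated b] = z^3 - 3*z
trace(b a^-1 b a b a) = trace(b a b a b) * trace(a) - trace(b a b a b a) = x*y*z^2 - x^2*z - z^3 - x*y + 3*z
trace(a^-1 b a b a^-1 b) = trace(b a^-1 b a b) * trace(a) - trace(b a^-1 b a b a) = x^2*y^2*z - x^3*y - 2*x*y*z^2 + x^2*z + z^3 + 2*x*y - 3*z
trace(b a^-1 b^-1 a^-1 b a) = trace(a^-1 b a b a^-1) * trace(b) - trace(a^-1 b a b a^-1 b) = x*y*z^2 - x^2*z - y^2*z - z^3 + x*y + 3*z
trace(b^-1 a^-1 b a^-1 b a^-1) = trace(b a^-1 b^-1 a^-1 b) * trace(a) - trace(b a^-1 b^-1 a^-1 b a) = x^2*y^2*z - x*y^3 - 2*x*y*z^2 + y^2*z + z^3 + 2*x*y - 3*z
trace(a^-1 b a^-1) = trace(a^-1 b) * trace(a) - trace(a^-1 b a) = x^2*y - x*z - y
trace(a^-2 b^-1 a^-1 b a^-1 b) = trace(b^-1 a^-1 b a^-1 b a^-1) * trace(a) - trace(b^-1 a^-1 b a^-1 b) = x^3*y^2*z - x^2*y^3 - 2*x^2*y*z^2 + x*y^2*z + x*z^3 + x^2*y - 2*x*z + y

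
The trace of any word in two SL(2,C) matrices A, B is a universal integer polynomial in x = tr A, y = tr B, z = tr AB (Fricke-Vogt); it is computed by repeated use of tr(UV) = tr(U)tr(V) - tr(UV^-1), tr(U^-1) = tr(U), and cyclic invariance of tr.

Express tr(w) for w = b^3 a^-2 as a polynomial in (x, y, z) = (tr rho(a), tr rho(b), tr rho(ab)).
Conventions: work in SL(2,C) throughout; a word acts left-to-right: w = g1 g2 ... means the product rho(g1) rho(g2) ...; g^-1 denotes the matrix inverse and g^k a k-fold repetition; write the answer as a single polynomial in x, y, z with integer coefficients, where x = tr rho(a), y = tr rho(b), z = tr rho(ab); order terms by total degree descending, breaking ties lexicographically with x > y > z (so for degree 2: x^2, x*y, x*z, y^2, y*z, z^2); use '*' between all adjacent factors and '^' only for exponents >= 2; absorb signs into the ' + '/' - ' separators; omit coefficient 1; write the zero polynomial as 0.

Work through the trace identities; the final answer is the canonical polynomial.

x^2*y^3 - x*y^2*z - 2*x^2*y - y^3 + x*z + 3*y

tr(b^2) = tr(b) * tr(b) - tr(1) = y^2 - 2
so tr(b^3) = tr(b) * tr(b^2) - tr(b) = y^3 - 3*y
tr(a b^2) = tr(b) * tr(a b) - tr(a) = y*z - x
tr(b^3 a) = tr(b) * tr(a b^2) - tr(a b) = y^2*z - x*y - z
reduce: tr(b^3 a^-1) = tr(b^3) * tr(a) - tr(b^3 a) = x*y^3 - y^2*z - 2*x*y + z
reduce: tr(b^3 a^-2) = tr(b^3 a^-1) * tr(a) - tr(b^3) = x^2*y^3 - x*y^2*z - 2*x^2*y - y^3 + x*z + 3*y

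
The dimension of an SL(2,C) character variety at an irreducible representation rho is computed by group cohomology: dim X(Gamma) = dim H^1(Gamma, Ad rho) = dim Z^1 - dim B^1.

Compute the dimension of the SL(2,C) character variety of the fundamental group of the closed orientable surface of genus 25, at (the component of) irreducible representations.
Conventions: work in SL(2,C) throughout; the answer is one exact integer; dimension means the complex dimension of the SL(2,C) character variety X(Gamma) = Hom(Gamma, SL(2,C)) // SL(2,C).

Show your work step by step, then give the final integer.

144

pi_1 of the closed genus-25 surface has 50 generators bound by the single product-of-commutators relator.
Before the relator condition, cocycle space has dim 3*50 = 150.
d_2 is surjective at irreducible rho (its cokernel H^2 is dual to H^0 = 0), so dim Z^1 = 150 - 3 = 147.
As always at irreducible rho, dim B^1 = 3.
dim H^1 = 147 - 3 = 144 = dim X.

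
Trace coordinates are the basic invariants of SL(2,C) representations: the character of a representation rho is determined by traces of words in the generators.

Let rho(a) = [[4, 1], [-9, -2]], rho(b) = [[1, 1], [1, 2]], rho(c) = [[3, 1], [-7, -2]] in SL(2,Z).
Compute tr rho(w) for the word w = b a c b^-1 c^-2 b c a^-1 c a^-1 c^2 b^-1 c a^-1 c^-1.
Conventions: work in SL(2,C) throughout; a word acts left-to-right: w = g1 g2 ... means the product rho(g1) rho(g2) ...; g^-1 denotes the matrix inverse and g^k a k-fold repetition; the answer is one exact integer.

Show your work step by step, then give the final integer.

rho(b) = [[1, 1], [1, 2]]
... * rho(a) = [[4, 1], [-9, -2]]  ->  [[-5, -1], [-14, -3]]
... * rho(c) = [[3, 1], [-7, -2]]  ->  [[-8, -3], [-21, -8]]
... * rho(b^-1) = [[2, -1], [-1, 1]]  ->  [[-13, 5], [-34, 13]]
... * rho(c^-1) = [[-2, -1], [7, 3]]  ->  [[61, 28], [159, 73]]
... * rho(c^-1) = [[-2, -1], [7, 3]]  ->  [[74, 23], [193, 60]]
... * rho(b) = [[1, 1], [1, 2]]  ->  [[97, 120], [253, 313]]
... * rho(c) = [[3, 1], [-7, -2]]  ->  [[-549, -143], [-1432, -373]]
... * rho(a^-1) = [[-2, -1], [9, 4]]  ->  [[-189, -23], [-493, -60]]
... * rho(c) = [[3, 1], [-7, -2]]  ->  [[-406, -143], [-1059, -373]]
... * rho(a^-1) = [[-2, -1], [9, 4]]  ->  [[-475, -166], [-1239, -433]]
... * rho(c) = [[3, 1], [-7, -2]]  ->  [[-263, -143], [-686, -373]]
... * rho(c) = [[3, 1], [-7, -2]]  ->  [[212, 23], [553, 60]]
... * rho(b^-1) = [[2, -1], [-1, 1]]  ->  [[401, -189], [1046, -493]]
... * rho(c) = [[3, 1], [-7, -2]]  ->  [[2526, 779], [6589, 2032]]
... * rho(a^-1) = [[-2, -1], [9, 4]]  ->  [[1959, 590], [5110, 1539]]
... * rho(c^-1) = [[-2, -1], [7, 3]]  ->  [[212, -189], [553, -493]]
tr = 212 + -493 = -281

-281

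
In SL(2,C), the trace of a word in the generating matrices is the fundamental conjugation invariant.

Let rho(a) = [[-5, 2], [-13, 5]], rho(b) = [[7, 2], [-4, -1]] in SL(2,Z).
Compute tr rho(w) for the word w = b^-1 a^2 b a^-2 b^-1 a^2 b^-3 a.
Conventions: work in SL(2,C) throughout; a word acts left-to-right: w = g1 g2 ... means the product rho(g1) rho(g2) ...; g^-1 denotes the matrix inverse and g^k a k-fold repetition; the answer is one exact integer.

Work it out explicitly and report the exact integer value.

rho(b^-1) = [[-1, -2], [4, 7]]
... * rho(a) = [[-5, 2], [-13, 5]]  ->  [[31, -12], [-111, 43]]
... * rho(a) = [[-5, 2], [-13, 5]]  ->  [[1, 2], [-4, -7]]
... * rho(b) = [[7, 2], [-4, -1]]  ->  [[-1, 0], [0, -1]]
... * rho(a^-1) = [[5, -2], [13, -5]]  ->  [[-5, 2], [-13, 5]]
... * rho(a^-1) = [[5, -2], [13, -5]]  ->  [[1, 0], [0, 1]]
... * rho(b^-1) = [[-1, -2], [4, 7]]  ->  [[-1, -2], [4, 7]]
... * rho(a) = [[-5, 2], [-13, 5]]  ->  [[31, -12], [-111, 43]]
... * rho(a) = [[-5, 2], [-13, 5]]  ->  [[1, 2], [-4, -7]]
... * rho(b^-1) = [[-1, -2], [4, 7]]  ->  [[7, 12], [-24, -41]]
... * rho(b^-1) = [[-1, -2], [4, 7]]  ->  [[41, 70], [-140, -239]]
... * rho(b^-1) = [[-1, -2], [4, 7]]  ->  [[239, 408], [-816, -1393]]
... * rho(a) = [[-5, 2], [-13, 5]]  ->  [[-6499, 2518], [22189, -8597]]
tr = -6499 + -8597 = -15096

-15096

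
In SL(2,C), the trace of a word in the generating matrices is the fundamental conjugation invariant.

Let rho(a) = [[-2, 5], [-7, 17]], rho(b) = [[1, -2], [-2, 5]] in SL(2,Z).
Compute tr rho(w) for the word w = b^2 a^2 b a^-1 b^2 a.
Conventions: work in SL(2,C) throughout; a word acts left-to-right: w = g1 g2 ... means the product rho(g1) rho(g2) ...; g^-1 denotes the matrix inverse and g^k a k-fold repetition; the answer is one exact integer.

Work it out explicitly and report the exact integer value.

rho(b) = [[1, -2], [-2, 5]]
... * rho(b) = [[1, -2], [-2, 5]]  ->  [[5, -12], [-12, 29]]
... * rho(a) = [[-2, 5], [-7, 17]]  ->  [[74, -179], [-179, 433]]
... * rho(a) = [[-2, 5], [-7, 17]]  ->  [[1105, -2673], [-2673, 6466]]
... * rho(b) = [[1, -2], [-2, 5]]  ->  [[6451, -15575], [-15605, 37676]]
... * rho(a^-1) = [[17, -5], [7, -2]]  ->  [[642, -1105], [-1553, 2673]]
... * rho(b) = [[1, -2], [-2, 5]]  ->  [[2852, -6809], [-6899, 16471]]
... * rho(b) = [[1, -2], [-2, 5]]  ->  [[16470, -39749], [-39841, 96153]]
... * rho(a) = [[-2, 5], [-7, 17]]  ->  [[245303, -593383], [-593389, 1435396]]
tr = 245303 + 1435396 = 1680699

1680699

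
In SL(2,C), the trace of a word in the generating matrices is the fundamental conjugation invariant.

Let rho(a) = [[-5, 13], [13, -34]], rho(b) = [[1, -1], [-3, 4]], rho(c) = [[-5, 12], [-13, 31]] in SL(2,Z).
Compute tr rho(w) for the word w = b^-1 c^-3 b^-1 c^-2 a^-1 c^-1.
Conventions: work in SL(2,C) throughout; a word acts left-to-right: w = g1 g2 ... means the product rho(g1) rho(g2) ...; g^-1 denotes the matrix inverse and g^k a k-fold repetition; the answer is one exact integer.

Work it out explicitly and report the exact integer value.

rho(b^-1) = [[4, 1], [3, 1]]
... * rho(c^-1) = [[31, -12], [13, -5]]  ->  [[137, -53], [106, -41]]
... * rho(c^-1) = [[31, -12], [13, -5]]  ->  [[3558, -1379], [2753, -1067]]
... * rho(c^-1) = [[31, -12], [13, -5]]  ->  [[92371, -35801], [71472, -27701]]
... * rho(b^-1) = [[4, 1], [3, 1]]  ->  [[262081, 56570], [202785, 43771]]
... * rho(c^-1) = [[31, -12], [13, -5]]  ->  [[8859921, -3427822], [6855358, -2652275]]
... * rho(c^-1) = [[31, -12], [13, -5]]  ->  [[230095865, -89179942], [178036523, -69002921]]
... * rho(a^-1) = [[-34, -13], [-13, -5]]  ->  [[-6663920164, -2545346535], [-5156203809, -1969460194]]
... * rho(c^-1) = [[31, -12], [13, -5]]  ->  [[-239671030039, 92693774643], [-185445300601, 71721746678]]
tr = -239671030039 + 71721746678 = -167949283361

-167949283361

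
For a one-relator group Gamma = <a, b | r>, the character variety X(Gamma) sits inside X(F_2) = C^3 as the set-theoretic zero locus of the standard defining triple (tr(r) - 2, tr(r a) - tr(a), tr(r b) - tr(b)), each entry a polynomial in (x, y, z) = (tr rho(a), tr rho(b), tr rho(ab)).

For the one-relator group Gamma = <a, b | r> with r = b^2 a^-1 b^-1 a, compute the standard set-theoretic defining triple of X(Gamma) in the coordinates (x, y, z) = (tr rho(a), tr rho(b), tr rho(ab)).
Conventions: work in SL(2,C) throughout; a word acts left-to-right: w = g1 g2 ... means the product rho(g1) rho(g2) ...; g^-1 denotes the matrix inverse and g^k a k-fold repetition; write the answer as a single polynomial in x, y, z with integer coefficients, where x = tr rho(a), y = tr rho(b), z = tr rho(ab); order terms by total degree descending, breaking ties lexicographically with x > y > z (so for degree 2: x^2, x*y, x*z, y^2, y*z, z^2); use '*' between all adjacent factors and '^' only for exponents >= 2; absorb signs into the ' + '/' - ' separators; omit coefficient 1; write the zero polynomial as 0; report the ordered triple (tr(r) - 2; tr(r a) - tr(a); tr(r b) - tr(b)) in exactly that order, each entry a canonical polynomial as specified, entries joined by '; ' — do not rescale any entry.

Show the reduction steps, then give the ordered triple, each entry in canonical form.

so trace(b^2) = trace(b) * trace(b) - trace(1)  (reduce the b square) = y^2 - 2
so trace(a b^2) = trace(b) * trace(a b) - trace(a)  (reduce the b square) = y*z - x
trace(b a b^2) = trace(b) * trace(a b^2) - trace(a b)  (reduce the b square) = y^2*z - x*y - z
so trace(a b a b) = trace(a b) * trace(a b) - trace(1)  (split on a) = z^2 - 2
trace(a b a) = trace(a) * trace(b a) - trace(b)  (reduce the a square) = x*z - y
trace(b a b^2 a) = trace(b) * trace(a b a b) - trace(a b a)  (reduce the b square) = y*z^2 - x*z - y
reduce: trace(a b^2 a^-1 b) = trace(b a b^2) * trace(a) - trace(b a b^2 a)  (eliminate a^-1) = x*y^2*z - x^2*y - y*z^2 + y
so trace(b^2 a^-1 b^-1 a) = trace(a b^2 a^-1) * trace(b) - trace(a b^2 a^-1 b)  (eliminate b^-1) = -x*y^2*z + x^2*y + y^3 + y*z^2 - 3*y
trace(a^2) = trace(a) * trace(a) - trace(1)   [square of a] = x^2 - 2
reduce: trace(a b^2 a) = trace(b) * trace(a^2 b) - trace(a^2)   [square of b] = x*y*z - x^2 - y^2 + 2
trace(a^2 b^2 a) = trace(a) * trace(a b^2 a) - trace(a b^2)   [square of a] = x^2*y*z - x^3 - x*y^2 - y*z + 3*x
trace(a b a^2 b) = trace(a) * trace(b a b a) - trace(b a b)   [square of a] = x*z^2 - y*z - x
reduce: trace(a b a^2) = trace(a) * trace(a b a) - trace(a b)   [square of a] = x^2*z - x*y - z
reduce: trace(a^2 b^2 a b) = trace(b) * trace(a b a^2 b) - trace(a b a^2)   [square of b] = x*y*z^2 - x^2*z - y^2*z + z
so trace(b^-1 a^2 b^2 a) = trace(a^2 b^2 a) * trace(b) - trace(a^2 b^2 a b)   [inverse elimination on b] = x^2*y^2*z - x^3*y - x*y^3 - x*y*z^2 + x^2*z + 3*x*y - z
reduce: trace(b^2 a^-1 b^-1 a^2) = trace(b^-1 a^2 b^2) * trace(a) - trace(b^-1 a^2 b^2 a)   [inverse elimination on a] = -x^2*y^2*z + x^3*y + x*y^3 + x*y*z^2 - 4*x*y + z
trace(b^3) = trace(b) * trace(b^2) - trace(b) = y^3 - 3*y
trace(b a b^3) = trace(b) * trace(a b^3) - trace(a b^2) = y^3*z - x*y^2 - 2*y*z + x
trace(b a b^3 a) = trace(b) * trace(a b a b^2) - trace(a b a b) = y^2*z^2 - x*y*z - y^2 - z^2 + 2
reduce: trace(a b^3 a^-1 b) = trace(b a b^3) * trace(a) - trace(b a b^3 a) = x*y^3*z - x^2*y^2 - y^2*z^2 - x*y*z + x^2 + y^2 + z^2 - 2
so trace(b^2 a^-1 b^-1 a b) = trace(a b^3 a^-1) * trace(b) - trace(a b^3 a^-1 b) = -x*y^3*z + x^2*y^2 + y^4 + y^2*z^2 + x*y*z - x^2 - 4*y^2 - z^2 + 2
assemble the triple (trace(r) - 2; trace(r a) - x; trace(r b) - y)

-x*y^2*z + x^2*y + y^3 + y*z^2 - 3*y - 2; -x^2*y^2*z + x^3*y + x*y^3 + x*y*z^2 - 4*x*y - x + z; -x*y^3*z + x^2*y^2 + y^4 + y^2*z^2 + x*y*z - x^2 - 4*y^2 - z^2 - y + 2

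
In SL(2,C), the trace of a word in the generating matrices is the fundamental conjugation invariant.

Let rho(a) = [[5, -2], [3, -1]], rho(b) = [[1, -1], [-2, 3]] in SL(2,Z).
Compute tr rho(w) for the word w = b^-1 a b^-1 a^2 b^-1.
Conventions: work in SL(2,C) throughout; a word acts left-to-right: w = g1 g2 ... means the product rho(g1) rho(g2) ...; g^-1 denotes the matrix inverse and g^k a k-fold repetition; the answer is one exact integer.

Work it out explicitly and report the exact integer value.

2301

rho(b^-1) = [[3, 1], [2, 1]]
... * rho(a) = [[5, -2], [3, -1]]  ->  [[18, -7], [13, -5]]
... * rho(b^-1) = [[3, 1], [2, 1]]  ->  [[40, 11], [29, 8]]
... * rho(a) = [[5, -2], [3, -1]]  ->  [[233, -91], [169, -66]]
... * rho(a) = [[5, -2], [3, -1]]  ->  [[892, -375], [647, -272]]
... * rho(b^-1) = [[3, 1], [2, 1]]  ->  [[1926, 517], [1397, 375]]
tr = 1926 + 375 = 2301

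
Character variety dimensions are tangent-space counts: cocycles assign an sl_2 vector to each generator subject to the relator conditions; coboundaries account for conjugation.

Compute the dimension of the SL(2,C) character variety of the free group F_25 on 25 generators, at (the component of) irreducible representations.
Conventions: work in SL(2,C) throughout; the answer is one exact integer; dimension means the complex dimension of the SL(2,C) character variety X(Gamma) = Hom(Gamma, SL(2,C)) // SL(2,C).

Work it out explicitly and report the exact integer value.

72

Gamma = F_25 has 25 generators and no relators.
Z^1(Gamma, Ad rho) = (sl_2)^25: a cocycle is a free choice of one sl_2 vector per generator, so dim Z^1 = 3*25 = 75.
At an irreducible rho the centralizer of the image in sl_2 is 0, so the coboundary map sl_2 -> Z^1 is injective: dim B^1 = 3.
Therefore dim X = 75 - 3 = 72.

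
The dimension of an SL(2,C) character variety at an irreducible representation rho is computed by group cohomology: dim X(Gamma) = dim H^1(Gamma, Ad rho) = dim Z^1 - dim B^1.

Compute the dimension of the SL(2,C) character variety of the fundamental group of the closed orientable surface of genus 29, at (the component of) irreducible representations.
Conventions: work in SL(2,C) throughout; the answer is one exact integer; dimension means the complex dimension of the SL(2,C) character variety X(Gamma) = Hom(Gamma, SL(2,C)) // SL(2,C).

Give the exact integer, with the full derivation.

pi_1 of the closed genus-29 surface has 58 generators bound by the single product-of-commutators relator.
Unconstrained cocycle data is one sl_2 vector per generator (174 dimensions), cut by the relator condition d_2(z) = 0.
At an irreducible rho, H^2 = coker(d_2) vanishes (Poincare duality: H^2 is dual to H^0 = invariants = 0), so d_2 is surjective onto sl_2 and dim Z^1 = 174 - 3 = 171.
dim B^1 = 3 (coboundaries, injective at irreducible rho).
dim H^1 = 171 - 3 = 168 = dim X.

168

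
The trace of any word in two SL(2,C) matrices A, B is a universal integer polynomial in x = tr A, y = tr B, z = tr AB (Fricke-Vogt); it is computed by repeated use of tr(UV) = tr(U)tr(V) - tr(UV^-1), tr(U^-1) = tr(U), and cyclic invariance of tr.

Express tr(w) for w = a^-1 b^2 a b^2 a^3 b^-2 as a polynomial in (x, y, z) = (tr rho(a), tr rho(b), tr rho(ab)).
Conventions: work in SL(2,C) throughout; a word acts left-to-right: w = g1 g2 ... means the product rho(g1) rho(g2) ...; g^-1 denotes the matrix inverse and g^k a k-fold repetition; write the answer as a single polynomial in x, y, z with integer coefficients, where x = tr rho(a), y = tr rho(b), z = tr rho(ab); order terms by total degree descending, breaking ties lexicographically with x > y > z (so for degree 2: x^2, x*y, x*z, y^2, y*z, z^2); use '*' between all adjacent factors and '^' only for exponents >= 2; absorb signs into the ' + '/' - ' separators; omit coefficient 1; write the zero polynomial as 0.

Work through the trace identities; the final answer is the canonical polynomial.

-x^3*y^4*z^2 + 2*x^4*y^3*z + x^2*y^5*z + x^2*y^3*z^3 - x^5*y^2 - x^3*y^4 - x^3*y^2*z^2 + x*y^4*z^2 - 6*x^2*y^3*z - y^5*z - y^3*z^3 + 5*x^3*y^2 + x*y^4 + x*y^2*z^2 + x^2*y*z + 4*y^3*z - x^3 - 5*x*y^2 - y*z + 3*x

tr(a b a b) = tr(b a) * tr(b a) - tr(1) = z^2 - 2
next, tr(a b a) = tr(a) * tr(b a) - tr(b) = x*z - y
tr(b a b^2 a) = tr(b) * tr(a b a b) - tr(a b a) = y*z^2 - x*z - y
and tr(b a b) = tr(b) * tr(a b) - tr(a) = y*z - x
next, tr(b a b^2) = tr(b) * tr(b a b) - tr(b a) = y^2*z - x*y - z
tr(a b a b^2 a) = tr(a) * tr(b a b^2 a) - tr(b a b^2) = x*y*z^2 - x^2*z - y^2*z + z
and tr(b a b^2 a^3) = tr(a) * tr(a b a b^2 a) - tr(a b a b^2) = x^2*y*z^2 - x^3*z - x*y^2*z - y*z^2 + 2*x*z + y
next, tr(b^2 a b a^2) = tr(a) * tr(b^2 a b a) - tr(b^2 a b) = x*y*z^2 - x^2*z - y^2*z + z
tr(a b^2 a b a^2) = tr(a) * tr(b^2 a b a^2) - tr(b^2 a b a) = x^2*y*z^2 - x^3*z - x*y^2*z - y*z^2 + 2*x*z + y
next, tr(a^4 b^2 a b) = tr(a) * tr(a b^2 a b a^2) - tr(a b^2 a b a) = x^3*y*z^2 - x^4*z - x^2*y^2*z - 2*x*y*z^2 + 3*x^2*z + y^2*z + x*y - z
tr(a^3 b) = tr(a) * tr(a b a) - tr(a b) = x^2*z - x*y - z
and tr(a^2) = tr(a) * tr(a) - tr(1) = x^2 - 2
tr(a^3) = tr(a) * tr(a^2) - tr(a) = x^3 - 3*x
tr(b^2 a^3) = tr(b) * tr(a^3 b) - tr(a^3) = x^2*y*z - x^3 - x*y^2 - y*z + 3*x
and tr(b^2) = tr(b) * tr(b) - tr(1) = y^2 - 2
next, tr(b^2 a^2) = tr(a) * tr(b^2 a) - tr(b^2) = x*y*z - x^2 - y^2 + 2
tr(a b^2 a^3) = tr(a) * tr(b^2 a^3) - tr(b^2 a^2) = x^3*y*z - x^4 - x^2*y^2 - 2*x*y*z + 4*x^2 + y^2 - 2
and tr(a^4 b^2 a) = tr(a) * tr(a b^2 a^3) - tr(a b^2 a^2) = x^4*y*z - x^5 - x^3*y^2 - 3*x^2*y*z + 5*x^3 + 2*x*y^2 + y*z - 5*x
and tr(a b^2 a b^2 a^3) = tr(b) * tr(a^4 b^2 a b) - tr(a^4 b^2 a) = x^3*y^2*z^2 - 2*x^4*y*z - x^2*y^3*z + x^5 + x^3*y^2 - 2*x*y^2*z^2 + 6*x^2*y*z + y^3*z - 5*x^3 - x*y^2 - 2*y*z + 5*x
and tr(b a b a b a) = tr(a b) * tr(a b a b) - tr(a^-1 b^-1) = z^3 - 3*z
tr(a b a b a b a) = tr(a) * tr(b a b a b a) - tr(b a b a b) = x*z^3 - y*z^2 - 2*x*z + y
tr(a^3 b a b a b) = tr(a) * tr(a b a b a b a) - tr(a b a b a b) = x^2*z^3 - x*y*z^2 - 2*x^2*z - z^3 + x*y + 3*z
next, tr(b a b a^2) = tr(a) * tr(b a b a) - tr(b a b) = x*z^2 - y*z - x
tr(a^2 b a b a) = tr(a) * tr(b a b a^2) - tr(b a b a) = x^2*z^2 - x*y*z - x^2 - z^2 + 2
next, tr(a^3 b a b a) = tr(a) * tr(a^2 b a b a) - tr(a^2 b a b) = x^3*z^2 - x^2*y*z - x^3 - 2*x*z^2 + y*z + 3*x
next, tr(a b^2 a^3 b a b) = tr(b) * tr(a^3 b a b a b) - tr(a^3 b a b a) = x^2*y*z^3 - x^3*z^2 - x*y^2*z^2 - x^2*y*z - y*z^3 + x^3 + x*y^2 + 2*x*z^2 + 2*y*z - 3*x
tr(b^2 a^2 b) = tr(b) * tr(b a^2 b) - tr(b a^2) = x*y^2*z - x^2*y - y^3 - x*z + 3*y
next, tr(a b a^2 b^2 a) = tr(a) * tr(b^2 a^2 b a) - tr(b^2 a^2 b) = x^2*y*z^2 - x^3*z - 2*x*y^2*z + x^2*y + y^3 + 2*x*z - 3*y
and tr(a b^2 a^3 b a) = tr(a) * tr(a b a^2 b^2 a) - tr(a b a^2 b^2) = x^3*y*z^2 - x^4*z - 2*x^2*y^2*z + x^3*y + x*y^3 - x*y*z^2 + 3*x^2*z + y^2*z - 3*x*y - z
next, tr(a b^2 a b^2 a^3 b) = tr(b) * tr(a b^2 a^3 b a b) - tr(a b^2 a^3 b a) = x^2*y^2*z^3 - 2*x^3*y*z^2 - x*y^3*z^2 + x^4*z + x^2*y^2*z - y^2*z^3 + 3*x*y*z^2 - 3*x^2*z + y^2*z + z
next, tr(b^2 a b^2 a^3 b^-1 a) = tr(a b^2 a b^2 a^3) * tr(b) - tr(a b^2 a b^2 a^3 b) = x^3*y^3*z^2 - 2*x^4*y^2*z - x^2*y^4*z - x^2*y^2*z^3 + x^5*y + x^3*y^3 + 2*x^3*y*z^2 - x*y^3*z^2 - x^4*z + 5*x^2*y^2*z + y^4*z + y^2*z^3 - 5*x^3*y - x*y^3 - 3*x*y*z^2 + 3*x^2*z - 3*y^2*z + 5*x*y - z
tr(a^-1 b^2 a b^2 a^3 b^-1) = tr(b^2 a b^2 a^3 b^-1) * tr(a) - tr(b^2 a b^2 a^3 b^-1 a) = -x^3*y^3*z^2 + 2*x^4*y^2*z + x^2*y^4*z + x^2*y^2*z^3 - x^5*y - x^3*y^3 - x^3*y*z^2 + x*y^3*z^2 - 6*x^2*y^2*z - y^4*z - y^2*z^3 + 5*x^3*y + x*y^3 + 2*x*y*z^2 - x^2*z + 3*y^2*z - 4*x*y + z
tr(b^2 a b^2 a^2) = tr(b) * tr(a^2 b^2 a b) - tr(a^2 b^2 a) = x*y^2*z^2 - 2*x^2*y*z - y^3*z + x^3 + x*y^2 + 2*y*z - 3*x
tr(a^-1 b^2 a b^2 a^3 b^-2) = tr(a^-1 b^2 a b^2 a^3 b^-1) * tr(b) - tr(a^-1 b^2 a b^2 a^3) = -x^3*y^4*z^2 + 2*x^4*y^3*z + x^2*y^5*z + x^2*y^3*z^3 - x^5*y^2 - x^3*y^4 - x^3*y^2*z^2 + x*y^4*z^2 - 6*x^2*y^3*z - y^5*z - y^3*z^3 + 5*x^3*y^2 + x*y^4 + x*y^2*z^2 + x^2*y*z + 4*y^3*z - x^3 - 5*x*y^2 - y*z + 3*x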